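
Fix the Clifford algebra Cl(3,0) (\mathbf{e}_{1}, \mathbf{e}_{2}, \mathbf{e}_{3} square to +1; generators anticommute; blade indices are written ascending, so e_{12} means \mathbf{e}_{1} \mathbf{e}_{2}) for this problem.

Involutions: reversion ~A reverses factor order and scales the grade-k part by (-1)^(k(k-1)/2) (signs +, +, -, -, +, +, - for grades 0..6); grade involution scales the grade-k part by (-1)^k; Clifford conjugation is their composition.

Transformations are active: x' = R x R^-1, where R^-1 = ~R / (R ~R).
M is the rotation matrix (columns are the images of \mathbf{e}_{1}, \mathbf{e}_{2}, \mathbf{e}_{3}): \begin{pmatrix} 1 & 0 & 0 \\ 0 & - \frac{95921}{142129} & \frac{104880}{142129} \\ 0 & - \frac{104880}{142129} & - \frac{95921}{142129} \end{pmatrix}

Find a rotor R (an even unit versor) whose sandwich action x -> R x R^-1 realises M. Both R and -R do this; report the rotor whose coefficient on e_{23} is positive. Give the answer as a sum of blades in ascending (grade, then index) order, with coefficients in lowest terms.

Method: write R = a + b12*e_{12} + b13*e_{13} + b23*e_{23} with a^2 + b12^2 + b13^2 + b23^2 = 1 (so R^-1 = ~R). Expanding the columns R e_j ~R gives tr M = 4a^2 - 1 and, from the antisymmetric part, M21 - M12 = -4a*b12, M13 - M31 = 4a*b13, M32 - M23 = -4a*b23.
Here tr M = -\frac{49713}{142129}, so a^2 = (1 + tr M)/4 = \frac{23104}{142129} and a = ±\frac{152}{377}. Taking a = \frac{152}{377}: M21 - M12 = 0, M13 - M31 = 0, M32 - M23 = -\frac{209760}{142129}, giving b12 = 0, b13 = 0, b23 = \frac{345}{377}, i.e. R = \frac{152}{377} + \frac{345}{377} e_{23}.
Its e_{23} coefficient is already positive.
Answer: \frac{152}{377} + \frac{345}{377} e_{23}. Key observation: the double cover Spin(3) -> SO(3) sends R and -R to the same matrix (trace -\frac{49713}{142129} here), so the stated sign of the e_{23} coefficient is what selects one sheet.


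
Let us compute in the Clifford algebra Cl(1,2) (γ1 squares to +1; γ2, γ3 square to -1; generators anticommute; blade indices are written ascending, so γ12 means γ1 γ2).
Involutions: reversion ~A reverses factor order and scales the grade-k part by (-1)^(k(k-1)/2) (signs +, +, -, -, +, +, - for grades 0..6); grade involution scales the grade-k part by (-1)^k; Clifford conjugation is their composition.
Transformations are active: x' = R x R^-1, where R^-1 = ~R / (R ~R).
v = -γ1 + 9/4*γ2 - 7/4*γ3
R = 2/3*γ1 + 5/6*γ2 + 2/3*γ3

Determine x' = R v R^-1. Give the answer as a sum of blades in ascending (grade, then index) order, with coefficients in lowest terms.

~R = 2/3*γ1 + 5/6*γ2 + 2/3*γ3, and R ~R = -25/36, so R^-1 = ~R / (-25/36).
R v = -11/8 + 7/3*γ12 - 1/2*γ13 - 71/24*γ23
Answer: 91/25*γ1 + 21/20*γ2 + 439/100*γ3


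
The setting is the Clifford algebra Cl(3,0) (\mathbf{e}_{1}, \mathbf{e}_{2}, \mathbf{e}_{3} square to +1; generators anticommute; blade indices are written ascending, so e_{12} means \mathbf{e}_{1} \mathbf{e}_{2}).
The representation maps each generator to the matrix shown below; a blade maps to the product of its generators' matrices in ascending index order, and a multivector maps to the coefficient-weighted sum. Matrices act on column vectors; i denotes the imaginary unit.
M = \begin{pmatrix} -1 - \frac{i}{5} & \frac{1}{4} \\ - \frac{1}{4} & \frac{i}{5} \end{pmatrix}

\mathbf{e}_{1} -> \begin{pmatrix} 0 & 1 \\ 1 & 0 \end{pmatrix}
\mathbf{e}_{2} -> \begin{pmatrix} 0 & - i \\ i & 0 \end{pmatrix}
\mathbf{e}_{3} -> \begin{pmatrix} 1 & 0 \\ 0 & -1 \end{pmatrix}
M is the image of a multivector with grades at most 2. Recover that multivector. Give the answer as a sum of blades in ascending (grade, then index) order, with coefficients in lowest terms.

Method: 1, rho(e_{1}), rho(e_{2}), rho(e_{3}) form a trace-orthogonal basis of the 2x2 complex matrices (tr(X Y) = 2 if X = Y, else 0), so M = m0*1 + m1*rho(e_{1}) + m2*rho(e_{2}) + m3*rho(e_{3}) with m0 = tr(M)/2 = - \frac{1}{2}, m1 = tr(M rho(e_{1}))/2 = 0, m2 = tr(M rho(e_{2}))/2 = \frac{i}{4}, m3 = tr(M rho(e_{3}))/2 = - \frac{1}{2} - \frac{i}{5}.
Multiplying table entries, the bivector images are rho(e_{12}) = i*rho(e_{3}), rho(e_{13}) = -i*rho(e_{2}), rho(e_{23}) = i*rho(e_{1}); with real blade coefficients the real parts of m0..m3 are the coefficients of 1, e_{1}, e_{2}, e_{3} and the imaginary parts give the bivectors (e_{23}: Im m1, e_{13}: -Im m2, e_{12}: Im m3).
Answer: -\frac{1}{2} - \frac{1}{2} e_{3} - \frac{1}{5} e_{12} - \frac{1}{4} e_{13}


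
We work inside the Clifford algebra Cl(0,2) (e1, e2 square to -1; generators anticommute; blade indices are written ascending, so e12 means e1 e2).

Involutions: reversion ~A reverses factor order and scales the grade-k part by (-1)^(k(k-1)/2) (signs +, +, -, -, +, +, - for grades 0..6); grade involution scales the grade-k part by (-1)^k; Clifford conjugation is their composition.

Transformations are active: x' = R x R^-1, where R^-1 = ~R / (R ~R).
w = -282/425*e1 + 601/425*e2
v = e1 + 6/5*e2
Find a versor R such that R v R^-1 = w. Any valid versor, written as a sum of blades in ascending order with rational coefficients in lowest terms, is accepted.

Construction: equal norms (both -61/25) license R = v + w = 143/425*e1 + 1111/425*e2 — nothing changes along that direction, while (v - w)/2 changes sign, so v maps onto w.
Answer: 143/425*e1 + 1111/425*e2


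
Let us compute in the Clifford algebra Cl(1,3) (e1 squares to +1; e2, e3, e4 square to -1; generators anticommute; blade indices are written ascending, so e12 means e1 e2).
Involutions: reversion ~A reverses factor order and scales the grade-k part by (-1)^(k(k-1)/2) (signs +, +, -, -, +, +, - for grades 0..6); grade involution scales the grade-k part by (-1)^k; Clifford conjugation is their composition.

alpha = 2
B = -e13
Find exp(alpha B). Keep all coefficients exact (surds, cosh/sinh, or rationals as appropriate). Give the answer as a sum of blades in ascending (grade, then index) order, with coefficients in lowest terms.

B^2 = (-1)^2*(e13)^2 = 1*(+1) = 1 (a basis 2-blade squares to minus the product of its generators' squares).
B^2 = 1 — B^2 > 0, so the exponential closes hyperbolically: l = 1, alpha*l = 2, so exp(alpha B) = cosh(2) + (sinh(2)/1)*B = cosh(2) + (sinh(2))*B.
Answer: cosh(2) - sinh(2)*e13


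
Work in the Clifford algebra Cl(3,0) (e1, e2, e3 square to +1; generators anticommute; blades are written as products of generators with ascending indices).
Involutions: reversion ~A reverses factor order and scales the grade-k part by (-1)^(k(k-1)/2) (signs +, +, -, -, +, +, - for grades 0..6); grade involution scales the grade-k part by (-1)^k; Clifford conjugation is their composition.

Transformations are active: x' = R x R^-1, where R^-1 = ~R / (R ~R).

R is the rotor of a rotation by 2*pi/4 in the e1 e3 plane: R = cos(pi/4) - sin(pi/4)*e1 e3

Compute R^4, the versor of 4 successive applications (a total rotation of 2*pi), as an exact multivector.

Because a rotor carries half the rotation angle, composing 4 copies of this e1 e3-plane rotor multiplies the phase: 4*(pi/4) = pi, hence R^4 = cos(pi) - sin(pi)*e1 e3.
cos(pi) = -1 and sin(pi) = 0, so R^4 = -1. The total rotation 2*pi is 1 full turn, so every vector returns to itself, yet the rotor is -1, on the OTHER sheet of the double cover (an odd number of 2*pi turns).
Answer: -1


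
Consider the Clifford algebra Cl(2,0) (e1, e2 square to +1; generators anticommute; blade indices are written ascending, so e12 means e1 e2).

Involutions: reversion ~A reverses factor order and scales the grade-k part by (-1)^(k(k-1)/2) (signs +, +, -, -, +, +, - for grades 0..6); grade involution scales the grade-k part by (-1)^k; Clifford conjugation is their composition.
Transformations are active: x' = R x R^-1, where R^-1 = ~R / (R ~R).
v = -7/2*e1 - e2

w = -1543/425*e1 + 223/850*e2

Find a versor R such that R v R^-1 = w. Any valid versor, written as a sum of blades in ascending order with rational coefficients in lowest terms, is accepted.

Sketch: the shared square 53/4 makes R = v + w = -6061/850*e1 - 627/850*e2 the natural versor; its sandwich fixes that direction, negates (v - w)/2, and sends v to w.
Answer: -6061/850*e1 - 627/850*e2


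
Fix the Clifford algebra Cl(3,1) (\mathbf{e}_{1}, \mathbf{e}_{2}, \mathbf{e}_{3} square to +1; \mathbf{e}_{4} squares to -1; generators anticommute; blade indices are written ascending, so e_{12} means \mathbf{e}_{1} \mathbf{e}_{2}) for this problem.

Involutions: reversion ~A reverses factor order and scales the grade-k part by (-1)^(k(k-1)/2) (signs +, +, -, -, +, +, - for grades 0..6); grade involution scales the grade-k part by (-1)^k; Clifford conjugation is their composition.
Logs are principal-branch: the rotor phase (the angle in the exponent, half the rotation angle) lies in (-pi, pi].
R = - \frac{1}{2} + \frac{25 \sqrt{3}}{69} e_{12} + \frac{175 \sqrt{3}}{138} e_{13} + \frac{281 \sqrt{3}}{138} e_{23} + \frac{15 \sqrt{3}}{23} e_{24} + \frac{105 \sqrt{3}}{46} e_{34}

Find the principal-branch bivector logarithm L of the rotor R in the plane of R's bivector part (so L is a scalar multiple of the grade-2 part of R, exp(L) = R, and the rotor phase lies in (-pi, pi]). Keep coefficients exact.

The scalar part of R is - \frac{1}{2}, which fixes the principal-branch rotor phase; the unit plane is then the bivector part divided by the sine of that phase, and L is that plane scaled by the phase.
Concretely: cos(phase) = - \frac{1}{2} gives phase = ±\frac{2 \pi}{3}, and since phase/sin(phase) is even the sign is immaterial: L = (phase/sin(phase)) * <R>_2 = (\frac{4 \sqrt{3} \pi}{9}) * <R>_2.
Answer: \frac{100 \pi}{207} e_{12} + \frac{350 \pi}{207} e_{13} + \frac{562 \pi}{207} e_{23} + \frac{20 \pi}{23} e_{24} + \frac{70 \pi}{23} e_{34}


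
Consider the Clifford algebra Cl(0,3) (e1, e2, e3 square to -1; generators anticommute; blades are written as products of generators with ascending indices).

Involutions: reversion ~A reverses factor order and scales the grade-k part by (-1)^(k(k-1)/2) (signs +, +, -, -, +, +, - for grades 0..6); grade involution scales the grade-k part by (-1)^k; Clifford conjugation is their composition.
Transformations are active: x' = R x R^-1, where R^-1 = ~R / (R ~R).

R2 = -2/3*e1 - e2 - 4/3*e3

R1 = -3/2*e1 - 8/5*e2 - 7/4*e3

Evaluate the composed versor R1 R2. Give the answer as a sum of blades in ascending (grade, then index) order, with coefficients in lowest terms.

Distribute over the terms of R1 (each basis-blade product reordered to ascending indices, repeated generators contracted through their squares):
(-3/2*e1) R2 = -1 + 3/2*e1 e2 + 2*e1 e3
(-8/5*e2) R2 = -8/5 - 16/15*e1 e2 + 32/15*e2 e3
(-7/4*e3) R2 = -7/3 - 7/6*e1 e3 - 7/4*e2 e3
Summing the partial products and collecting blades:
Answer: -74/15 + 13/30*e1 e2 + 5/6*e1 e3 + 23/60*e2 e3


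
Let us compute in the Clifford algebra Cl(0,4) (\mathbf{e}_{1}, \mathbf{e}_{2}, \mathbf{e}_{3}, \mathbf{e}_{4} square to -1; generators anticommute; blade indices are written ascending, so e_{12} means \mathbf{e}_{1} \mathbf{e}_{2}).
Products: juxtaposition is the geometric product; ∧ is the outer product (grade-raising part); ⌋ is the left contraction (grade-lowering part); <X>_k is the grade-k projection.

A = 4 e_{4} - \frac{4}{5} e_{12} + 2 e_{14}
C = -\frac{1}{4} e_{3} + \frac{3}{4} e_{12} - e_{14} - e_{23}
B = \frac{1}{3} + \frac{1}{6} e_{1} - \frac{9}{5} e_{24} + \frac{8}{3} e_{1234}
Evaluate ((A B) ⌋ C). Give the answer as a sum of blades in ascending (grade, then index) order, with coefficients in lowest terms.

step 1: -\frac{22}{3} e_{2} + \frac{5}{3} e_{4} - \frac{58}{15} e_{12} - \frac{36}{25} e_{14} - \frac{16}{3} e_{23} + \frac{32}{15} e_{34} + \frac{32}{3} e_{123}
step 2: -\frac{581}{150} - \frac{43}{6} e_{1} - \frac{22}{3} e_{3}
Answer: -\frac{581}{150} - \frac{43}{6} e_{1} - \frac{22}{3} e_{3}


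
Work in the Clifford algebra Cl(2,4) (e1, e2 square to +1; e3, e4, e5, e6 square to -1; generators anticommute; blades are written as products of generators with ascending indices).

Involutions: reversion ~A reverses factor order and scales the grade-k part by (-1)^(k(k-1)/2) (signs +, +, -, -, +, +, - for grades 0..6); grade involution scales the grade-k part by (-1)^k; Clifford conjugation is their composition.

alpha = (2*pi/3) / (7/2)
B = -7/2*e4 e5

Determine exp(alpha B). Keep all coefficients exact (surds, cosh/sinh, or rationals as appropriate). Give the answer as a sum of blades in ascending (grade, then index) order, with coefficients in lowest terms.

B^2 = (-7/2)^2*(e4 e5)^2 = 49/4*(-1) = -49/4 (a basis 2-blade squares to minus the product of its generators' squares).
B^2 = -49/4 — B^2 < 0, so the exponential closes trigonometrically: l = 7/2, alpha*l = 2*pi/3, so exp(alpha B) = cos(2*pi/3) + (sin(2*pi/3)/(7/2))*B = -1/2 + (sqrt(3)/7)*B.
Answer: -1/2 - sqrt(3)/2*e4 e5


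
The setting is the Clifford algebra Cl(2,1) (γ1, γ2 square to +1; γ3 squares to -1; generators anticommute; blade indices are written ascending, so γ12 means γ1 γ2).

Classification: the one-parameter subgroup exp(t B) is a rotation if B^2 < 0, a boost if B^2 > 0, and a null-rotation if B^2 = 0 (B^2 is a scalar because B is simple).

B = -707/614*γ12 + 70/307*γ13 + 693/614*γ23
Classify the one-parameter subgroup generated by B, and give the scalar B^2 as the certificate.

B^2 term by term: the squares give (-707/614)^2*(γ12)^2 + (70/307)^2*(γ13)^2 + (693/614)^2*(γ23)^2 = 499849/376996*(-1) + 4900/94249*(+1) + 480249/376996*(+1) = 0 (each basis 2-blade squares to minus the product of its generators' squares); cross terms between blades sharing an index anticommute and cancel. So B^2 = 0.
Answer: null-rotation, certificate B^2 = 0. B^2 = 0 is basis-independent, so its sign is the whole story.


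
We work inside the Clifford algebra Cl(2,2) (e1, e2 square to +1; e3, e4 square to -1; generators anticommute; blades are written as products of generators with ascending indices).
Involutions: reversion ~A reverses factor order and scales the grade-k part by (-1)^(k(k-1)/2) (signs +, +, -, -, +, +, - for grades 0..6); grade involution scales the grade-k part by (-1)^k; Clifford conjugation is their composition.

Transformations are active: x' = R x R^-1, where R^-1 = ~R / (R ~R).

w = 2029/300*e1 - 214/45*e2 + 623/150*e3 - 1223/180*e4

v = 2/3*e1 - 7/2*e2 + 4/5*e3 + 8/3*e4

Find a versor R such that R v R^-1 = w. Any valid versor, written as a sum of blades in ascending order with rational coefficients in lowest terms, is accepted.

A norm check does it: q(v) = q(w) = 1483/300, hence R = v + w = 743/100*e1 - 743/90*e2 + 743/150*e3 - 743/180*e4 realises the map — parallel part kept, (v - w)/2 negated, v carried to w.
Answer: 743/100*e1 - 743/90*e2 + 743/150*e3 - 743/180*e4


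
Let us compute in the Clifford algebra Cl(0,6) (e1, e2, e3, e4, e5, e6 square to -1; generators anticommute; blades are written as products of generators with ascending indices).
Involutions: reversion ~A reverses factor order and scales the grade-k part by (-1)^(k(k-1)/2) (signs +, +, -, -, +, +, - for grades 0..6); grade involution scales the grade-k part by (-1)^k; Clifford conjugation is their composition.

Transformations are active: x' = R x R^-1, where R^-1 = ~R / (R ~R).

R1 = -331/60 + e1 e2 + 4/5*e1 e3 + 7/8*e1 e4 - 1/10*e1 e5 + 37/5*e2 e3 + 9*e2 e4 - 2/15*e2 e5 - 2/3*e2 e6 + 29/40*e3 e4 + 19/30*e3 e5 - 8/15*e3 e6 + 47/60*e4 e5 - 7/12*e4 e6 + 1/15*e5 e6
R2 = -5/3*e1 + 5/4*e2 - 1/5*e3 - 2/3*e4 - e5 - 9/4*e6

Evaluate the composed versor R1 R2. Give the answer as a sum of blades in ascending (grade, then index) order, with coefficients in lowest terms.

Distribute over the terms of R2 (each basis-blade product reordered to ascending indices, repeated generators contracted through their squares):
R1 (-5/3*e1) = 331/36*e1 - 5/3*e2 - 4/3*e3 - 35/24*e4 + 1/6*e5 - 37/3*e1 e2 e3 - 15*e1 e2 e4 + 2/9*e1 e2 e5 + 10/9*e1 e2 e6 - 29/24*e1 e3 e4 - 19/18*e1 e3 e5 + 8/9*e1 e3 e6 - 47/36*e1 e4 e5 + 35/36*e1 e4 e6 - 1/9*e1 e5 e6
R1 (5/4*e2) = -5/4*e1 - 331/48*e2 + 37/4*e3 + 45/4*e4 - 1/6*e5 - 5/6*e6 - e1 e2 e3 - 35/32*e1 e2 e4 + 1/8*e1 e2 e5 + 29/32*e2 e3 e4 + 19/24*e2 e3 e5 - 2/3*e2 e3 e6 + 47/48*e2 e4 e5 - 35/48*e2 e4 e6 + 1/12*e2 e5 e6
R1 (-1/5*e3) = 4/25*e1 + 37/25*e2 + 331/300*e3 - 29/200*e4 - 19/150*e5 + 8/75*e6 - 1/5*e1 e2 e3 + 7/40*e1 e3 e4 - 1/50*e1 e3 e5 + 9/5*e2 e3 e4 - 2/75*e2 e3 e5 - 2/15*e2 e3 e6 - 47/300*e3 e4 e5 + 7/60*e3 e4 e6 - 1/75*e3 e5 e6
R1 (-2/3*e4) = 7/12*e1 + 6*e2 + 29/60*e3 + 331/90*e4 - 47/90*e5 + 7/18*e6 - 2/3*e1 e2 e4 - 8/15*e1 e3 e4 - 1/15*e1 e4 e5 - 74/15*e2 e3 e4 - 4/45*e2 e4 e5 - 4/9*e2 e4 e6 + 19/45*e3 e4 e5 - 16/45*e3 e4 e6 - 2/45*e4 e5 e6
R1 (-e5) = -1/10*e1 - 2/15*e2 + 19/30*e3 + 47/60*e4 + 331/60*e5 - 1/15*e6 - e1 e2 e5 - 4/5*e1 e3 e5 - 7/8*e1 e4 e5 - 37/5*e2 e3 e5 - 9*e2 e4 e5 - 2/3*e2 e5 e6 - 29/40*e3 e4 e5 - 8/15*e3 e5 e6 - 7/12*e4 e5 e6
R1 (-9/4*e6) = -3/2*e2 - 6/5*e3 - 21/16*e4 + 3/20*e5 + 993/80*e6 - 9/4*e1 e2 e6 - 9/5*e1 e3 e6 - 63/32*e1 e4 e6 + 9/40*e1 e5 e6 - 333/20*e2 e3 e6 - 81/4*e2 e4 e6 + 3/10*e2 e5 e6 - 261/160*e3 e4 e6 - 57/40*e3 e5 e6 - 141/80*e4 e5 e6
Summing the partial products and collecting blades:
Answer: 7729/900*e1 - 3259/1200*e2 + 2681/300*e3 + 46063/3600*e4 + 1129/225*e5 + 43229/3600*e6 - 203/15*e1 e2 e3 - 1609/96*e1 e2 e4 - 47/72*e1 e2 e5 - 41/36*e1 e2 e6 - 47/30*e1 e3 e4 - 422/225*e1 e3 e5 - 41/45*e1 e3 e6 - 809/360*e1 e4 e5 - 287/288*e1 e4 e6 + 41/360*e1 e5 e6 - 1069/480*e2 e3 e4 - 1327/200*e2 e3 e5 - 349/20*e2 e3 e6 - 5839/720*e2 e4 e5 - 3085/144*e2 e4 e6 - 17/60*e2 e5 e6 - 827/1800*e3 e4 e5 - 2693/1440*e3 e4 e6 - 1183/600*e3 e5 e6 - 1721/720*e4 e5 e6


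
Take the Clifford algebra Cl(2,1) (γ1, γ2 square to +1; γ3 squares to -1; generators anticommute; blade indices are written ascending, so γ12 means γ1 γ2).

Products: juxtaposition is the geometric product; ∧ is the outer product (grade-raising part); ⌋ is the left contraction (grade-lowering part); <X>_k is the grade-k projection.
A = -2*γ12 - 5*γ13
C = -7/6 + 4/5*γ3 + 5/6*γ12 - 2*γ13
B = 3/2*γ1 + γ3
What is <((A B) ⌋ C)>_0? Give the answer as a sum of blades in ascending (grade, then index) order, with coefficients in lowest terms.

step 1: 5*γ1 + 3*γ2 + 15/2*γ3 - 2*γ123
step 2: -6 - 35/2*γ1 + 25/6*γ2 - 10*γ3
step 3: -6
Answer: -6


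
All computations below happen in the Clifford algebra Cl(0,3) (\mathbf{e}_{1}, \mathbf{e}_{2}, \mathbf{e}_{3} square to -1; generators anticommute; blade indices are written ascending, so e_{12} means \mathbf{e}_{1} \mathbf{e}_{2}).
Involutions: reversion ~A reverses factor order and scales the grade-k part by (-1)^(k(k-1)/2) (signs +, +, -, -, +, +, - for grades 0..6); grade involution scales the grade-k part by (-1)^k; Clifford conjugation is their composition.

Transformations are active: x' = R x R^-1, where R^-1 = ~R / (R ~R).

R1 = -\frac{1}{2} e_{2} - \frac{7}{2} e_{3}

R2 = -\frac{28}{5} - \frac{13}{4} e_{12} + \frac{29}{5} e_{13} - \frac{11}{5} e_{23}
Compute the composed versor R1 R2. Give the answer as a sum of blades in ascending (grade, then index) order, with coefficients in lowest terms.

Distribute over the terms of R1 (each basis-blade product reordered to ascending indices, repeated generators contracted through their squares):
(-\frac{1}{2} e_{2}) R2 = \frac{13}{8} e_{1} + \frac{14}{5} e_{2} - \frac{11}{10} e_{3} + \frac{29}{10} e_{123}
(-\frac{7}{2} e_{3}) R2 = -\frac{203}{10} e_{1} + \frac{77}{10} e_{2} + \frac{98}{5} e_{3} + \frac{91}{8} e_{123}
Summing the partial products and collecting blades:
Answer: -\frac{747}{40} e_{1} + \frac{21}{2} e_{2} + \frac{37}{2} e_{3} + \frac{571}{40} e_{123}


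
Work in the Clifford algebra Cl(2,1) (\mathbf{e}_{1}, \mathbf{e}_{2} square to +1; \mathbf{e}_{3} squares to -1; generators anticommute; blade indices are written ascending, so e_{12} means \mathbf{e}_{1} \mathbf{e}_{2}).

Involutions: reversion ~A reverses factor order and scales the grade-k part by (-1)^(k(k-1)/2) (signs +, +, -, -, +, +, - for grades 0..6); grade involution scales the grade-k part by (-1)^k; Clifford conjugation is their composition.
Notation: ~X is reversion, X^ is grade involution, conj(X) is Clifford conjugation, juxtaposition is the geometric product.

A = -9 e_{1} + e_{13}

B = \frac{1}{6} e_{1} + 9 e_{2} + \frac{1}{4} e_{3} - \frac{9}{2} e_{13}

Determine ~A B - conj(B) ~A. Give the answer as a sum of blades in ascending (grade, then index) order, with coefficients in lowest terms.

first term: 3 + \frac{1}{4} e_{1} + \frac{122}{3} e_{3} - 81 e_{12} - \frac{9}{4} e_{13} + 9 e_{123}
second term: -3 + \frac{1}{4} e_{1} + \frac{122}{3} e_{3} - 81 e_{12} - \frac{9}{4} e_{13} - 9 e_{123}
Answer: 6 + 18 e_{123}


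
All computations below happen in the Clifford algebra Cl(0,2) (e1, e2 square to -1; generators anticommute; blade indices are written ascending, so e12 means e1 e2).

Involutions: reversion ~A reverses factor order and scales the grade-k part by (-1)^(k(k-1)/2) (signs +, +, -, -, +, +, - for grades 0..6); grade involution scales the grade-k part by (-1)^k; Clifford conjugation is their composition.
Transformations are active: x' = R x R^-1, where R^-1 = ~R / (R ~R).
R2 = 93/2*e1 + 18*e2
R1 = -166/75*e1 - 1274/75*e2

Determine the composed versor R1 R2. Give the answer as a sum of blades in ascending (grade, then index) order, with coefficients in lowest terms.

Distribute over the terms of R1 (each basis-blade product reordered to ascending indices, repeated generators contracted through their squares):
(-166/75*e1) R2 = 2573/25 - 996/25*e12
(-1274/75*e2) R2 = 7644/25 + 19747/25*e12
Summing the partial products and collecting blades:
Answer: 10217/25 + 18751/25*e12


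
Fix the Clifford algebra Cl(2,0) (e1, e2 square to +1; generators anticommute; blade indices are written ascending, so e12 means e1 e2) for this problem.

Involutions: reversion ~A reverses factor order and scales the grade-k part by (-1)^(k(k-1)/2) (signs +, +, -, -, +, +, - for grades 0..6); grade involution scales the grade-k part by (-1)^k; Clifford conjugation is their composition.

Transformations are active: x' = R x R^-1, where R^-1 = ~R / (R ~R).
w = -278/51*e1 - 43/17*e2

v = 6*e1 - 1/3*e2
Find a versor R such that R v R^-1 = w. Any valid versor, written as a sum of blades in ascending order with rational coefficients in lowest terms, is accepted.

Construction: equal norms (both 325/9) license R = v + w = 28/51*e1 - 146/51*e2 — nothing changes along that direction, while (v - w)/2 changes sign, so v maps onto w.
Answer: 28/51*e1 - 146/51*e2


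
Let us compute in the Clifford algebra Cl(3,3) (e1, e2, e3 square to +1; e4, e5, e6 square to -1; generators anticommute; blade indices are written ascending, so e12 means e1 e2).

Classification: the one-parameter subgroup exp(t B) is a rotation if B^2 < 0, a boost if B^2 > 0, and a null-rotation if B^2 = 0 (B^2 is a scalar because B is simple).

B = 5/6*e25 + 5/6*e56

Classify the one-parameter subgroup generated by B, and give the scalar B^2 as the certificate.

B^2 term by term: the squares give (5/6)^2*(e25)^2 + (5/6)^2*(e56)^2 = 25/36*(+1) + 25/36*(-1) = 0 (each basis 2-blade squares to minus the product of its generators' squares); cross terms between blades sharing an index anticommute and cancel. So B^2 = 0.
Answer: null-rotation, certificate B^2 = 0. No conjugation can change B^2 = 0; the sign gives the class.


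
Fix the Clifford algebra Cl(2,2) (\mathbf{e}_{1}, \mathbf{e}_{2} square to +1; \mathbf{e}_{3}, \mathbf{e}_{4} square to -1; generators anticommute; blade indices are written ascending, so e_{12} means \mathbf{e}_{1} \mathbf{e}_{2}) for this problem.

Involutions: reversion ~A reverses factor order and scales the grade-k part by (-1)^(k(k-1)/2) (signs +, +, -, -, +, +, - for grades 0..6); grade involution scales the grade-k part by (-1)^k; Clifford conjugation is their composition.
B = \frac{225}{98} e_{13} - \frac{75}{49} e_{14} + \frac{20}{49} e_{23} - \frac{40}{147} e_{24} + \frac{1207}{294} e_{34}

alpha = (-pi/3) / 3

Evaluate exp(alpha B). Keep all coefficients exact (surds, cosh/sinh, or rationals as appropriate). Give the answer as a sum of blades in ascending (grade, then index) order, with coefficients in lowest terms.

B^2 term by term: the squares give (\frac{225}{98})^2*(e_{13})^2 + (-\frac{75}{49})^2*(e_{14})^2 + (\frac{20}{49})^2*(e_{23})^2 + (-\frac{40}{147})^2*(e_{24})^2 + (\frac{1207}{294})^2*(e_{34})^2 = \frac{50625}{9604}*(+1) + \frac{5625}{2401}*(+1) + \frac{400}{2401}*(+1) + \frac{1600}{21609}*(+1) + \frac{1456849}{86436}*(-1) = -9 (each basis 2-blade squares to minus the product of its generators' squares); cross terms between blades sharing an index anticommute and cancel; the commuting (index-disjoint) pairs give grade-4 terms 2*c*c'*(blade product), which cancel blade by blade — e_{1234}: \frac{3000}{2401} - \frac{3000}{2401} = 0 — confirming B is simple. So B^2 = -9.
B^2 = -9 — since the square is negative, the closed form is circular: l = 3, alpha*l = - \frac{\pi}{3}, so exp(alpha B) = cos(- \frac{\pi}{3}) + (sin(- \frac{\pi}{3})/3)*B = \frac{1}{2} + (- \frac{\sqrt{3}}{6})*B.
Answer: \frac{1}{2} - \frac{75 \sqrt{3}}{196} e_{13} + \frac{25 \sqrt{3}}{98} e_{14} - \frac{10 \sqrt{3}}{147} e_{23} + \frac{20 \sqrt{3}}{441} e_{24} - \frac{1207 \sqrt{3}}{1764} e_{34}


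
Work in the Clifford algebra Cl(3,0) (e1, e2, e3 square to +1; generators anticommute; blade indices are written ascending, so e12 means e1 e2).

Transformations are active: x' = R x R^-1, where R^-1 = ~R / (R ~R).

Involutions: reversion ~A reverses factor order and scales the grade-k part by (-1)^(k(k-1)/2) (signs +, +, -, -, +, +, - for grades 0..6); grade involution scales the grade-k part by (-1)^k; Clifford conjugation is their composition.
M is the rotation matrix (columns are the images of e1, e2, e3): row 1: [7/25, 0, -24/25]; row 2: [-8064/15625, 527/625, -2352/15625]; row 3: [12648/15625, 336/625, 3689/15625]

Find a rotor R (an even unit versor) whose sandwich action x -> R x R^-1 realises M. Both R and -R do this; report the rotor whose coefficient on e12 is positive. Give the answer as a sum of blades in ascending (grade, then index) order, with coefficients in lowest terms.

Method: write R = a + b12*e12 + b13*e13 + b23*e23 with a^2 + b12^2 + b13^2 + b23^2 = 1 (so R^-1 = ~R). Expanding the columns R e_j ~R gives tr M = 4a^2 - 1 and, from the antisymmetric part, M21 - M12 = -4a*b12, M13 - M31 = 4a*b13, M32 - M23 = -4a*b23.
Here tr M = 21239/15625, so a^2 = (1 + tr M)/4 = 9216/15625 and a = ±96/125. Taking a = 96/125: M21 - M12 = -8064/15625, M13 - M31 = -27648/15625, M32 - M23 = 10752/15625, giving b12 = 21/125, b13 = -72/125, b23 = -28/125, i.e. R = 96/125 + 21/125*e12 - 72/125*e13 - 28/125*e23.
Its e12 coefficient is already positive.
Answer: 96/125 + 21/125*e12 - 72/125*e13 - 28/125*e23. Sheet selection: the two-to-one cover makes ±R indistinguishable at the matrix level (trace 21239/15625), so uniqueness comes from the required sign on e12.


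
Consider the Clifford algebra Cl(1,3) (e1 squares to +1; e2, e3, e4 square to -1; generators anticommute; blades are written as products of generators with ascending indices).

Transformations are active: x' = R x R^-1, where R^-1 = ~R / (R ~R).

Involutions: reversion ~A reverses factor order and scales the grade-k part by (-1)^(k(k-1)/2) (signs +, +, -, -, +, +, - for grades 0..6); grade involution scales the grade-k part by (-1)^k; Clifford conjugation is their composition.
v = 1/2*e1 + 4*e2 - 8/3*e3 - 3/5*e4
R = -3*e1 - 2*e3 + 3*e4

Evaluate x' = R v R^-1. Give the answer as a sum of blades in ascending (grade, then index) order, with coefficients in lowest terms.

~R = -3*e1 - 2*e3 + 3*e4, and R ~R = -4, so R^-1 = ~R / (-4).
R v = -151/30 - 12*e1 e2 + 9*e1 e3 + 3/10*e1 e4 + 8*e2 e3 - 12*e2 e4 + 46/5*e3 e4
Answer: -161/20*e1 - 4*e2 - 71/30*e3 + 163/20*e4


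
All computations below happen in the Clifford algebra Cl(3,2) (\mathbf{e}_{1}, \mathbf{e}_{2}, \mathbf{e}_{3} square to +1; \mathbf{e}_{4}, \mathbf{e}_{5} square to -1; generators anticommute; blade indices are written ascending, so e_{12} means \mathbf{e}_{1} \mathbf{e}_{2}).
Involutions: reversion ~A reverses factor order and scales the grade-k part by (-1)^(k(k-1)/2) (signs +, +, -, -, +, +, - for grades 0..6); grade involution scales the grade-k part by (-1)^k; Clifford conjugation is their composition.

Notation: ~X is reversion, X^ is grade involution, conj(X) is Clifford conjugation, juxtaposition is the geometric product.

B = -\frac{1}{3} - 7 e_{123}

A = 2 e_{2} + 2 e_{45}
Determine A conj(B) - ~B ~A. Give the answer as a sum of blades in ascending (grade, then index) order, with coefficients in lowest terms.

first term: -\frac{2}{3} e_{2} + 14 e_{13} - \frac{2}{3} e_{45} - 14 e_{12345}
second term: -\frac{2}{3} e_{2} - 14 e_{13} + \frac{2}{3} e_{45} - 14 e_{12345}
Answer: 28 e_{13} - \frac{4}{3} e_{45}


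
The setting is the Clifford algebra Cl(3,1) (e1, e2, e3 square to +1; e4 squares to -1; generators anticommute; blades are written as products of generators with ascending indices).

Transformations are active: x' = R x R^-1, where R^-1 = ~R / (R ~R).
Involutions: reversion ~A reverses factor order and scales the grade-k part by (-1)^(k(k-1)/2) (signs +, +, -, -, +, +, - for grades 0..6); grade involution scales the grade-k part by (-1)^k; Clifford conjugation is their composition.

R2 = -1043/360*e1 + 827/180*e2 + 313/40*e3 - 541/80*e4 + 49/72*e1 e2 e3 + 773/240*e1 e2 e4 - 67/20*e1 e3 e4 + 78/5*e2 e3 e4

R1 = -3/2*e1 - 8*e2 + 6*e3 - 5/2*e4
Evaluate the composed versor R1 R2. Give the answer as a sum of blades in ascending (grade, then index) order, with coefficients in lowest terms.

Distribute over the terms of R1 (each basis-blade product reordered to ascending indices, repeated generators contracted through their squares):
(-3/2*e1) R2 = 1043/240 - 827/120*e1 e2 - 939/80*e1 e3 + 1623/160*e1 e4 - 49/48*e2 e3 - 773/160*e2 e4 + 201/40*e3 e4 - 117/5*e1 e2 e3 e4
(-8*e2) R2 = -1654/45 - 1043/45*e1 e2 + 49/9*e1 e3 + 773/30*e1 e4 - 313/5*e2 e3 + 541/10*e2 e4 - 624/5*e3 e4 - 134/5*e1 e2 e3 e4
(6*e3) R2 = 939/20 + 49/12*e1 e2 + 1043/60*e1 e3 + 201/10*e1 e4 - 827/30*e2 e3 - 468/5*e2 e4 - 1623/40*e3 e4 + 773/40*e1 e2 e3 e4
(-5/2*e4) R2 = -541/32 + 773/96*e1 e2 - 67/8*e1 e3 - 1043/144*e1 e4 + 39*e2 e3 + 827/72*e2 e4 + 313/16*e3 e4 + 245/144*e1 e2 e3 e4
Summing the partial products and collecting blades:
Answer: -3407/1440 - 5165/288*e1 e2 + 391/144*e1 e3 + 14045/288*e1 e4 - 835/16*e2 e3 - 47297/1440*e2 e4 - 11263/80*e3 e4 - 4201/144*e1 e2 e3 e4


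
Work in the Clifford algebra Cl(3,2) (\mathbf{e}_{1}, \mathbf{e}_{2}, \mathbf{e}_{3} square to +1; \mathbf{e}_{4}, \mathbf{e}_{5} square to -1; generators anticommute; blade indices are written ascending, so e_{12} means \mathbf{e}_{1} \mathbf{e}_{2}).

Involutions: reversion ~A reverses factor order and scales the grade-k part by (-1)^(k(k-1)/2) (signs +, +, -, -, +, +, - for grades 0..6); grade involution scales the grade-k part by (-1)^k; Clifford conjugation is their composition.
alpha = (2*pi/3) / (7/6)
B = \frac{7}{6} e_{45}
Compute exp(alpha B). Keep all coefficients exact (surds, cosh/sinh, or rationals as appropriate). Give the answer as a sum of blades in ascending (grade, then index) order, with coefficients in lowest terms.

B^2 = (\frac{7}{6})^2*(e_{45})^2 = \frac{49}{36}*(-1) = -\frac{49}{36} (a basis 2-blade squares to minus the product of its generators' squares).
B^2 = -\frac{49}{36} — a negative square means the series sums to a rotation: l = \frac{7}{6}, alpha*l = \frac{2 \pi}{3}, so exp(alpha B) = cos(\frac{2 \pi}{3}) + (sin(\frac{2 \pi}{3})/(\frac{7}{6}))*B = - \frac{1}{2} + (\frac{3 \sqrt{3}}{7})*B.
Answer: - \frac{1}{2} + \frac{\sqrt{3}}{2} e_{45}


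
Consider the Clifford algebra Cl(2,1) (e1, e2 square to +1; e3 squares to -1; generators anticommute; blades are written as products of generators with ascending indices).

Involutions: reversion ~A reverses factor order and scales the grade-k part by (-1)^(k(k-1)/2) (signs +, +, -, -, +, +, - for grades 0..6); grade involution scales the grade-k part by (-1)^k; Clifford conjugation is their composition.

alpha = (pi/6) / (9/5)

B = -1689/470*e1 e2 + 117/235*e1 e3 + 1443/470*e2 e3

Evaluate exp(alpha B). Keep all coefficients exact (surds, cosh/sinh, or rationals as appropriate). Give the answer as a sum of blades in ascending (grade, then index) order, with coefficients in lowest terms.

B^2 term by term: the squares give (-1689/470)^2*(e1 e2)^2 + (117/235)^2*(e1 e3)^2 + (1443/470)^2*(e2 e3)^2 = 2852721/220900*(-1) + 13689/55225*(+1) + 2082249/220900*(+1) = -81/25 (each basis 2-blade squares to minus the product of its generators' squares); cross terms between blades sharing an index anticommute and cancel. So B^2 = -81/25.
B^2 = -81/25 — the series telescopes trigonometrically here: l = 9/5, alpha*l = pi/6, so exp(alpha B) = cos(pi/6) + (sin(pi/6)/(9/5))*B = sqrt(3)/2 + (5/18)*B.
Answer: sqrt(3)/2 - 563/564*e1 e2 + 13/94*e1 e3 + 481/564*e2 e3


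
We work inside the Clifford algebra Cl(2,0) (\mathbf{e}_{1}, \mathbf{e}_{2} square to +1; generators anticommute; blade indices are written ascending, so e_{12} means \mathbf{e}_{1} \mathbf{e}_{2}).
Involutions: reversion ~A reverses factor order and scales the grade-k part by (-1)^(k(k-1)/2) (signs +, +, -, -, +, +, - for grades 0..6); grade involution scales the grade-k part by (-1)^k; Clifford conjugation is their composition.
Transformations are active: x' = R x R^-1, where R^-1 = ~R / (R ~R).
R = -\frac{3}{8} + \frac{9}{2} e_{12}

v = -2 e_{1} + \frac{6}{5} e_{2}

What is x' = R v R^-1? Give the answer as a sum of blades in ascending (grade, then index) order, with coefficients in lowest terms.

~R = -\frac{3}{8} - \frac{9}{2} e_{12}, and R ~R = \frac{1305}{64}, so R^-1 = ~R / (\frac{1305}{64}).
R v = \frac{123}{20} e_{1} + \frac{171}{20} e_{2}
Answer: \frac{1286}{725} e_{1} - \frac{1098}{725} e_{2}


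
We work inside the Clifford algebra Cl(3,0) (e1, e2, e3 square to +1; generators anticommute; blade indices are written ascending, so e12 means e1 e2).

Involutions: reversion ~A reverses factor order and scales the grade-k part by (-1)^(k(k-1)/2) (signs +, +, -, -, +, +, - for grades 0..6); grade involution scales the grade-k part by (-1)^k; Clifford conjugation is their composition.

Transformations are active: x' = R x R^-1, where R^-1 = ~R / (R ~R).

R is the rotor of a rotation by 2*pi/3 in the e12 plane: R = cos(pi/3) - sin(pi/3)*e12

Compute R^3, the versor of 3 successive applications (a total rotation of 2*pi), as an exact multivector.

The rotor phase is half the rotation angle and phases add under composition, so 3 steps in the e12 plane accumulate phase 3*(pi/3) = pi: R^3 = cos(pi) - sin(pi)*e12.
cos(pi) = -1 and sin(pi) = 0, so R^3 = -1. The total rotation 2*pi is 1 full turn, so every vector returns to itself, yet the rotor is -1, on the OTHER sheet of the double cover (an odd number of 2*pi turns).
Answer: -1


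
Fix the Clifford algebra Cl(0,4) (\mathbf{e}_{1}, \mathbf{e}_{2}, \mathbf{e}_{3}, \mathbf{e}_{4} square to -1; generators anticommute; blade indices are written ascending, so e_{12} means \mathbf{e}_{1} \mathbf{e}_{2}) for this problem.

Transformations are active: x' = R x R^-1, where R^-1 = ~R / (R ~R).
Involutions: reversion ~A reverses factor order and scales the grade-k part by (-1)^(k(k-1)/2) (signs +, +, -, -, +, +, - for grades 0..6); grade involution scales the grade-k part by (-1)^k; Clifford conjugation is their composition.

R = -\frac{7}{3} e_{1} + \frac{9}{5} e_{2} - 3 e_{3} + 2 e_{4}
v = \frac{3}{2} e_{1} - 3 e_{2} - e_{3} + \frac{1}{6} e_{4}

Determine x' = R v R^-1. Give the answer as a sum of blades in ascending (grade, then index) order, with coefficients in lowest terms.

~R = -\frac{7}{3} e_{1} + \frac{9}{5} e_{2} - 3 e_{3} + 2 e_{4}, and R ~R = -\frac{4879}{225}, so R^-1 = ~R / (-\frac{4879}{225}).
R v = \frac{167}{30} + \frac{43}{10} e_{12} + \frac{41}{6} e_{13} - \frac{61}{18} e_{14} - \frac{54}{5} e_{23} + \frac{63}{10} e_{24} + \frac{3}{2} e_{34}
Answer: -\frac{421}{1394} e_{1} + \frac{10128}{4879} e_{2} + \frac{12394}{4879} e_{3} - \frac{34939}{29274} e_{4}


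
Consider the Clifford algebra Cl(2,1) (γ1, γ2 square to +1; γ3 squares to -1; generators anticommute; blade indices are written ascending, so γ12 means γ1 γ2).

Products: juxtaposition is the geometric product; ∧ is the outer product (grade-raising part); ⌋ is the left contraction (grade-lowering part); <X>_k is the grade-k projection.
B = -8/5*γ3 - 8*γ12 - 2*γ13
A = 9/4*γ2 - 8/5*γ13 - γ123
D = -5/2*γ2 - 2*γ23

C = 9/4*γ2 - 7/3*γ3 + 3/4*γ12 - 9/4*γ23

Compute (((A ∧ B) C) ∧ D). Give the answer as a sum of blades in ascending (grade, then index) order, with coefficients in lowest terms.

step 1: -18/5*γ23 + 9/2*γ123
step 2: 81/10 - 81/8*γ1 - 42/5*γ2 + 189/40*γ3 + 21/2*γ12 - 297/40*γ13
step 3: -81/4*γ2 + 405/16*γ12 - 351/80*γ23 + 27/16*γ123
Answer: -81/4*γ2 + 405/16*γ12 - 351/80*γ23 + 27/16*γ123


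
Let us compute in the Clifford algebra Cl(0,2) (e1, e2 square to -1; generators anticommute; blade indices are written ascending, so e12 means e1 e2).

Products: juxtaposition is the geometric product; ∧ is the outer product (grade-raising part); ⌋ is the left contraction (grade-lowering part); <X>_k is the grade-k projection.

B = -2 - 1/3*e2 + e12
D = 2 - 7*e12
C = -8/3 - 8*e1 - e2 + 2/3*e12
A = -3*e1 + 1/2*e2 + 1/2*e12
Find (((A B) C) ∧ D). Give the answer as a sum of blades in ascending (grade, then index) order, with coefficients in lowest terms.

step 1: -1/3 + 20/3*e1 + 2*e2
step 2: 506/9 - 124/9*e1 - 85/9*e2 + 82/9*e12
step 3: 1012/9 - 248/9*e1 - 170/9*e2 - 1126/3*e12
Answer: 1012/9 - 248/9*e1 - 170/9*e2 - 1126/3*e12


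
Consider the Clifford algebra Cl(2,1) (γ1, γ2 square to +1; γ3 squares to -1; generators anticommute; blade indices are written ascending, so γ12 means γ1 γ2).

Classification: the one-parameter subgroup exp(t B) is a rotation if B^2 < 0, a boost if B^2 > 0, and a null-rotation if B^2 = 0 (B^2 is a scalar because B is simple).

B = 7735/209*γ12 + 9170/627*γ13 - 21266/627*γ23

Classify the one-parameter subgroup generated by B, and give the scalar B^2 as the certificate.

B^2 term by term: the squares give (7735/209)^2*(γ12)^2 + (9170/627)^2*(γ13)^2 + (-21266/627)^2*(γ23)^2 = 59830225/43681*(-1) + 84088900/393129*(+1) + 452242756/393129*(+1) = -49/9 (each basis 2-blade squares to minus the product of its generators' squares); cross terms between blades sharing an index anticommute and cancel. So B^2 = -49/9.
Answer: rotation, certificate B^2 = -49/9. Check the certificate: B^2 = -49/9, and that sign is decisive whatever form B takes.


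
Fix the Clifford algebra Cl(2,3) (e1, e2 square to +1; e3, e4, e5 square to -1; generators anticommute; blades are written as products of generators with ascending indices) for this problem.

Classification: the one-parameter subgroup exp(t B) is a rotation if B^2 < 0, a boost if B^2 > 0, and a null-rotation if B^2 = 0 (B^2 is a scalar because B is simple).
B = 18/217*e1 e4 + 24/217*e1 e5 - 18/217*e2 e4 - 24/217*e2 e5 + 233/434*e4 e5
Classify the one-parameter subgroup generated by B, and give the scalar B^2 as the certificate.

B^2 term by term: the squares give (18/217)^2*(e1 e4)^2 + (24/217)^2*(e1 e5)^2 + (-18/217)^2*(e2 e4)^2 + (-24/217)^2*(e2 e5)^2 + (233/434)^2*(e4 e5)^2 = 324/47089*(+1) + 576/47089*(+1) + 324/47089*(+1) + 576/47089*(+1) + 54289/188356*(-1) = -1/4 (each basis 2-blade squares to minus the product of its generators' squares); cross terms between blades sharing an index anticommute and cancel; the commuting (index-disjoint) pairs give grade-4 terms 2*c*c'*(blade product), which cancel blade by blade — e1 e2 e4 e5: 864/47089 - 864/47089 = 0 — confirming B is simple. So B^2 = -1/4.
Answer: rotation, certificate B^2 = -1/4. Why this suffices: the scalar -1/4 survives any versor conjugation, so its sign alone determines the class however B is presented.


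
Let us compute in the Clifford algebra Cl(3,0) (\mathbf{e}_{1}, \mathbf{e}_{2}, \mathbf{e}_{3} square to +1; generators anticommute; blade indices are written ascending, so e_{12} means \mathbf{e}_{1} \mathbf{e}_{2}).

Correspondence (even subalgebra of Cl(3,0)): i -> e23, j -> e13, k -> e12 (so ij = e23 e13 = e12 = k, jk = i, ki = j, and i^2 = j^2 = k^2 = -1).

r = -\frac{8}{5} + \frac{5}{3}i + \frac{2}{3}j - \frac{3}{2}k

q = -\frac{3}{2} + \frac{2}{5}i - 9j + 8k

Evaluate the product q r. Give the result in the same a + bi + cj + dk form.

In blades: q = -\frac{3}{2} + 8 e_{12} - 9 e_{13} + \frac{2}{5} e_{23}, r = -\frac{8}{5} - \frac{3}{2} e_{12} + \frac{2}{3} e_{13} + \frac{5}{3} e_{23}.
Distribute q over r term by term (generator squares from the signature, products reordered to ascending indices): (-\frac{3}{2})*r = \frac{12}{5} + \frac{9}{4} e_{12} - e_{13} - \frac{5}{2} e_{23}; (8 e_{12})*r = 12 - \frac{64}{5} e_{12} + \frac{40}{3} e_{13} - \frac{16}{3} e_{23}; (-9 e_{13})*r = 6 + 15 e_{12} + \frac{72}{5} e_{13} + \frac{27}{2} e_{23}; (\frac{2}{5} e_{23})*r = -\frac{2}{3} + \frac{4}{15} e_{12} + \frac{3}{5} e_{13} - \frac{16}{25} e_{23}.
Sum: \frac{296}{15} + \frac{283}{60} e_{12} + \frac{82}{3} e_{13} + \frac{377}{75} e_{23}; translating back through the correspondence:
Answer: \frac{296}{15} + \frac{377}{75}i + \frac{82}{3}j + \frac{283}{60}k
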